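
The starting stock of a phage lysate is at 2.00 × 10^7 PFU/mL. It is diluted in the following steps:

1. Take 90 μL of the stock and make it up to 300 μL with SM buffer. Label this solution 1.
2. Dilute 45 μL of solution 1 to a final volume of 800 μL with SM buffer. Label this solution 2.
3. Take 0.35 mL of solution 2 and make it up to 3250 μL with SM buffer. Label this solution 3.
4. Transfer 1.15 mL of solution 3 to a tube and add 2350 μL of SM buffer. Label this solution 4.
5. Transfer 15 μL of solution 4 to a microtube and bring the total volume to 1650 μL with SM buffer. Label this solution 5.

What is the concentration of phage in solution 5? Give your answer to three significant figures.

Step 1: 90 μL brought to 300 μL → factor 300/90 = 3.3333
Step 2: 45 μL brought to 800 μL → factor 800/45 = 17.778
Step 3: 0.35 mL brought to 3250 μL → factor 3.25/0.35 = 9.2857
Step 4: 1.15 mL + 2350 μL = 3.5 mL total → factor 3.5/1.15 = 3.0435
Step 5: 15 μL brought to 1650 μL → factor 1650/15 = 110
Overall dilution factor = 3.3333 × 17.778 × 9.2857 × 3.0435 × 110 = 1.8422 × 10^5
Final = 2.00 × 10^7 PFU/mL / 1.8422 × 10^5 = 109 PFU/mL

109 PFU/mL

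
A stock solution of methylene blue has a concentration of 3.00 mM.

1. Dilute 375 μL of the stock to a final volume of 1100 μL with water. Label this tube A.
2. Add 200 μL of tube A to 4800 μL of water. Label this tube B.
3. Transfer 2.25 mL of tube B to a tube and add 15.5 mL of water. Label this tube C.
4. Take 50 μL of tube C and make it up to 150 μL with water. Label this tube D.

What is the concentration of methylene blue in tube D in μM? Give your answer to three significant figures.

Step 1: 375 μL brought to 1100 μL → factor 1100/375 = 2.9333
Step 2: 200 μL + 4800 μL = 5000 μL total → factor 5000/200 = 25
Step 3: 2.25 mL + 15.5 mL = 17.75 mL total → factor 17.75/2.25 = 7.8889
Step 4: 50 μL brought to 150 μL → factor 150/50 = 3
Overall dilution factor = 2.9333 × 25 × 7.8889 × 3 = 1735.6
Final = 3.00 mM / 1735.6 = 0.001729 mM = 1.73 μM

1.73 μM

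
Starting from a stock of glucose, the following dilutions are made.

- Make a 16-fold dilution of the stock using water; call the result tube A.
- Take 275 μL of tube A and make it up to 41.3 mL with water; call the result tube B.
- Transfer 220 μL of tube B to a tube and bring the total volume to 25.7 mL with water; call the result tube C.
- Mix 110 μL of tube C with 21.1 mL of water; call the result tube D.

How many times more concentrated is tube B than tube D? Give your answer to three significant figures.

2.25 × 10^4

Step 1: 16-fold → factor 16
Step 2: 275 μL brought to 41.3 mL → factor 41300/275 = 150.18
Step 3: 220 μL brought to 25.7 mL → factor 25700/220 = 116.82
Step 4: 110 μL + 21.1 mL = 21210 μL total → factor 21210/110 = 192.82
Dilution factor to tube B = 2402.9; to tube D = 5.4125 × 10^7
[tube B]/[tube D] = (factor to tube D)/(factor to tube B) = 5.4125 × 10^7/2402.9 = 2.25 × 10^4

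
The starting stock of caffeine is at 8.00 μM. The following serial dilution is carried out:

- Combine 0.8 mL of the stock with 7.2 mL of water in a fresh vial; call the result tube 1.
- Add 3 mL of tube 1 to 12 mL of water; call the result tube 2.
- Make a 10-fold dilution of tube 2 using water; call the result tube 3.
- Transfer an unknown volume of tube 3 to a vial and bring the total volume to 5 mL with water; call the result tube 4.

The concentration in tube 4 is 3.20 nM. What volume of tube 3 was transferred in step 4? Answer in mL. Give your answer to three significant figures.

1.00 mL

Step 1: 0.8 mL + 7.2 mL = 8 mL total → factor 8/0.8 = 10
Step 2: 3 mL + 12 mL = 15 mL total → factor 15/3 = 5
Step 3: 10-fold → factor 10
Step 4: v brought to 5 mL → factor = 5 mL/v
Product of known-step factors = 500
Overall factor = 8.00 μM / (3.20 nM) = 2500
Step-4 factor = 2500 / 500 = 5
v = 5 mL / 5 = 1.00 mL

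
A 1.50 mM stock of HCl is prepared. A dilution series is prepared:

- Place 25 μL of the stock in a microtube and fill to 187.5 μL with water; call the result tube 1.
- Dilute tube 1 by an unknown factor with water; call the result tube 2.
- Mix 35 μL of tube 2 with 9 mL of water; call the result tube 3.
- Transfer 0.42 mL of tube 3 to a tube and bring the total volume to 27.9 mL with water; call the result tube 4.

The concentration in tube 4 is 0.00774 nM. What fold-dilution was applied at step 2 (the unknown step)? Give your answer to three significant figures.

Step 1: 25 μL brought to 187.5 μL → factor 187.5/25 = 7.5
Step 2: unknown factor x
Step 3: 35 μL + 9 mL = 9035 μL total → factor 9035/35 = 258.14
Step 4: 0.42 mL brought to 27.9 mL → factor 27.9/0.42 = 66.429
Product of known-step factors = 1.2861 × 10^5
Overall factor = 1.50 mM / (0.00774 nM) = 1.938 × 10^8
x = 1.938 × 10^8 / 1.2861 × 10^5 = 1.51 × 10^3

1.51 × 10^3-fold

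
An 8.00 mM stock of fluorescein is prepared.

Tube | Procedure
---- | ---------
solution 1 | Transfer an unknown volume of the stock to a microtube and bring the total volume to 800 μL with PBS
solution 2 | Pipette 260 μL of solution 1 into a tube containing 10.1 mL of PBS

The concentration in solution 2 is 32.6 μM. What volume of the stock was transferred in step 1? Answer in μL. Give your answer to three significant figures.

130 μL

Step 1: v brought to 800 μL → factor = 800 μL/v
Step 2: 260 μL + 10.1 mL = 10360 μL total → factor 10360/260 = 39.846
Product of known-step factors = 39.846
Overall factor = 8.00 mM / (32.6 μM) = 245.4
Step-1 factor = 245.4 / 39.846 = 6.1587
v = 800 μL / 6.1587 = 130 μL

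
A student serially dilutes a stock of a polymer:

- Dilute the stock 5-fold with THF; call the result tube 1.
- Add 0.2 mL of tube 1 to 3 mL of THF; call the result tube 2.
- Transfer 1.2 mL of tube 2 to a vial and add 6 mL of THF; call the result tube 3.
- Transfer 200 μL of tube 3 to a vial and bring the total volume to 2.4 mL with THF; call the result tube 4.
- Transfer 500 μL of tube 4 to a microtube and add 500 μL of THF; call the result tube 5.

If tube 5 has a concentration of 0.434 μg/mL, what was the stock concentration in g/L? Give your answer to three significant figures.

5.00 g/L

Step 1: 5-fold → factor 5
Step 2: 0.2 mL + 3 mL = 3.2 mL total → factor 3.2/0.2 = 16
Step 3: 1.2 mL + 6 mL = 7.2 mL total → factor 7.2/1.2 = 6
Step 4: 200 μL brought to 2.4 mL → factor 2400/200 = 12
Step 5: 500 μL + 500 μL = 1000 μL total → factor 1000/500 = 2
Overall dilution factor = 5 × 16 × 6 × 12 × 2 = 11520
Stock = 0.434 μg/mL × 11520 = 5000 μg/mL = 5.00 g/L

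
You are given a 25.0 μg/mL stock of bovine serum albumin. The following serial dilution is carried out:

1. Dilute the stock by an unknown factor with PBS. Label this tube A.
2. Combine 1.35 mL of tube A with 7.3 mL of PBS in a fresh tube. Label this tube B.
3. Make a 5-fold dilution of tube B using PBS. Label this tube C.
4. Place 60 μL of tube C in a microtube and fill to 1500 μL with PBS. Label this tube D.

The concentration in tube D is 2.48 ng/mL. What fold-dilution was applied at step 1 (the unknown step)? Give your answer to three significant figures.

12.6-fold

Step 1: unknown factor x
Step 2: 1.35 mL + 7.3 mL = 8.65 mL total → factor 8.65/1.35 = 6.4074
Step 3: 5-fold → factor 5
Step 4: 60 μL brought to 1500 μL → factor 1500/60 = 25
Product of known-step factors = 800.93
Overall factor = 25.0 μg/mL / (2.48 ng/mL) = 10081
x = 10081 / 800.93 = 12.6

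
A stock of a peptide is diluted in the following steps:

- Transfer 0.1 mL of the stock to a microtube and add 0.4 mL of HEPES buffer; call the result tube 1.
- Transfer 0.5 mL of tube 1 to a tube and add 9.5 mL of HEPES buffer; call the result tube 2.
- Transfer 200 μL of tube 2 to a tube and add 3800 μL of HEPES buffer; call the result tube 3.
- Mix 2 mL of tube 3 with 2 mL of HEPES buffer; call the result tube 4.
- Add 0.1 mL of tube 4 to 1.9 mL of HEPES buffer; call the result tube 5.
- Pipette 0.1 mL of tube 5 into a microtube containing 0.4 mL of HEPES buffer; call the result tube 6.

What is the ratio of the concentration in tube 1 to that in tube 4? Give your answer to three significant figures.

Step 1: 0.1 mL + 0.4 mL = 0.5 mL total → factor 0.5/0.1 = 5
Step 2: 0.5 mL + 9.5 mL = 10 mL total → factor 10/0.5 = 20
Step 3: 200 μL + 3800 μL = 4000 μL total → factor 4000/200 = 20
Step 4: 2 mL + 2 mL = 4 mL total → factor 4/2 = 2
Dilution factor to tube 1 = 5; to tube 4 = 4000
[tube 1]/[tube 4] = (factor to tube 4)/(factor to tube 1) = 4000/5 = 800

800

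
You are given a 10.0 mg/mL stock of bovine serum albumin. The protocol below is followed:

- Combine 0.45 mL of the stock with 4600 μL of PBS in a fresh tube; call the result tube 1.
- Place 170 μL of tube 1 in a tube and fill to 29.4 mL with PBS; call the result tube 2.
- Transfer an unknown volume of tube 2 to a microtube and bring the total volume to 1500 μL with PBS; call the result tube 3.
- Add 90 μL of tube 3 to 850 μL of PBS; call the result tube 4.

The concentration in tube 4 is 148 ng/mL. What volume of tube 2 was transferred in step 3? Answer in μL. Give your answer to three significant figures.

Step 1: 0.45 mL + 4600 μL = 5.05 mL total → factor 5.05/0.45 = 11.222
Step 2: 170 μL brought to 29.4 mL → factor 29400/170 = 172.94
Step 3: v brought to 1500 μL → factor = 1500 μL/v
Step 4: 90 μL + 850 μL = 940 μL total → factor 940/90 = 10.444
Product of known-step factors = 20270
Overall factor = 10.0 mg/mL / (148 ng/mL) = 67568
Step-3 factor = 67568 / 20270 = 3.3333
v = 1500 μL / 3.3333 = 450 μL

450 μL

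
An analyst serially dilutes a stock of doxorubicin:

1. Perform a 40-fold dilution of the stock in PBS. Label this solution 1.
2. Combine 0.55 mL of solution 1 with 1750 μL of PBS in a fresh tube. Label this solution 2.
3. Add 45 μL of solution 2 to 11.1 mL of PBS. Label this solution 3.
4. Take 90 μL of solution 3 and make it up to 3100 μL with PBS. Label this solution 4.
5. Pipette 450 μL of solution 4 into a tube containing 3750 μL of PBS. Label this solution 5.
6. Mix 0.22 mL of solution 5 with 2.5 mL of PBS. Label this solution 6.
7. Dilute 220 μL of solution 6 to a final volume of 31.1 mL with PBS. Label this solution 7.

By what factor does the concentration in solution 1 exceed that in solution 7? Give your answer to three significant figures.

Step 1: 40-fold → factor 40
Step 2: 0.55 mL + 1750 μL = 2.3 mL total → factor 2.3/0.55 = 4.1818
Step 3: 45 μL + 11.1 mL = 11145 μL total → factor 11145/45 = 247.67
Step 4: 90 μL brought to 3100 μL → factor 3100/90 = 34.444
Step 5: 450 μL + 3750 μL = 4200 μL total → factor 4200/450 = 9.3333
Step 6: 0.22 mL + 2.5 mL = 2.72 mL total → factor 2.72/0.22 = 12.364
Step 7: 220 μL brought to 31.1 mL → factor 31100/220 = 141.36
Dilution factor to solution 1 = 40; to solution 7 = 2.3277 × 10^10
[solution 1]/[solution 7] = (factor to solution 7)/(factor to solution 1) = 2.3277 × 10^10/40 = 5.82 × 10^8

5.82 × 10^8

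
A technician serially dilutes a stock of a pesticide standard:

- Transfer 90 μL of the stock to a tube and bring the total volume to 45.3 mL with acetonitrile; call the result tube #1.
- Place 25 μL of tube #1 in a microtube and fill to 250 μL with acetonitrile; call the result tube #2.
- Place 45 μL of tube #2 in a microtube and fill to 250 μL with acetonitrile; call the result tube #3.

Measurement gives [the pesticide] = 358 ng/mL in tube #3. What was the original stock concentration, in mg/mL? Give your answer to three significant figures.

10.0 mg/mL

Step 1: 90 μL brought to 45.3 mL → factor 45300/90 = 503.33
Step 2: 25 μL brought to 250 μL → factor 250/25 = 10
Step 3: 45 μL brought to 250 μL → factor 250/45 = 5.5556
Overall dilution factor = 503.33 × 10 × 5.5556 = 27963
Stock = 358 ng/mL × 27963 = 1.001 × 10^7 ng/mL = 10.0 mg/mL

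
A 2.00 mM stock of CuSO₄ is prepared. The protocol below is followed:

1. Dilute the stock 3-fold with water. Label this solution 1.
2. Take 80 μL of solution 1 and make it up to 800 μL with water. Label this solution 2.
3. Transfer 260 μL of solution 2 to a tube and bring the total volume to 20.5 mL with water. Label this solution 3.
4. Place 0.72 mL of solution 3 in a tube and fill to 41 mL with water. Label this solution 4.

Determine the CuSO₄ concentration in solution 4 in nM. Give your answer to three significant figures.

Step 1: 3-fold → factor 3
Step 2: 80 μL brought to 800 μL → factor 800/80 = 10
Step 3: 260 μL brought to 20.5 mL → factor 20500/260 = 78.846
Step 4: 0.72 mL brought to 41 mL → factor 41/0.72 = 56.944
Overall dilution factor = 3 × 10 × 78.846 × 56.944 = 1.347 × 10^5
Final = 2.00 mM / 1.347 × 10^5 = 1.485 × 10^-5 mM = 14.8 nM

14.8 nM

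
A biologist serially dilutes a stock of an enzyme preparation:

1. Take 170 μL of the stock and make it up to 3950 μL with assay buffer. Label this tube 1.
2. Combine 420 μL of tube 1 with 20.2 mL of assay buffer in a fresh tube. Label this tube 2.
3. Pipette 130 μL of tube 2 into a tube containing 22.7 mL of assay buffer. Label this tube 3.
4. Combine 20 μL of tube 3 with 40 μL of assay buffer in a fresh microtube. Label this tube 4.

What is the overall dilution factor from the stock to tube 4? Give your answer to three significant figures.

6.01 × 10^5

Step 1: 170 μL brought to 3950 μL → factor 3950/170 = 23.235
Step 2: 420 μL + 20.2 mL = 20620 μL total → factor 20620/420 = 49.095
Step 3: 130 μL + 22.7 mL = 22830 μL total → factor 22830/130 = 175.62
Step 4: 20 μL + 40 μL = 60 μL total → factor 60/20 = 3
Overall dilution factor = 23.235 × 49.095 × 175.62 × 3 = 6.01 × 10^5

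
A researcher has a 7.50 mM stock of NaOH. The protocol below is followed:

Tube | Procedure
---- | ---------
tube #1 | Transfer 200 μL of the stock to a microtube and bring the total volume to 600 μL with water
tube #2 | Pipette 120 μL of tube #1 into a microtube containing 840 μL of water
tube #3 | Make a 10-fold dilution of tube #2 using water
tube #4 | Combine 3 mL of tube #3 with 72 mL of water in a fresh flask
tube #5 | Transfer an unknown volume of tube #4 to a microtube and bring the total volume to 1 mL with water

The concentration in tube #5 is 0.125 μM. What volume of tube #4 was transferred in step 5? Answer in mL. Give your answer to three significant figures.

Step 1: 200 μL brought to 600 μL → factor 600/200 = 3
Step 2: 120 μL + 840 μL = 960 μL total → factor 960/120 = 8
Step 3: 10-fold → factor 10
Step 4: 3 mL + 72 mL = 75 mL total → factor 75/3 = 25
Step 5: v brought to 1 mL → factor = 1 mL/v
Product of known-step factors = 6000
Overall factor = 7.50 mM / (0.125 μM) = 60000
Step-5 factor = 60000 / 6000 = 10
v = 1 mL / 10 = 0.100 mL

0.100 mL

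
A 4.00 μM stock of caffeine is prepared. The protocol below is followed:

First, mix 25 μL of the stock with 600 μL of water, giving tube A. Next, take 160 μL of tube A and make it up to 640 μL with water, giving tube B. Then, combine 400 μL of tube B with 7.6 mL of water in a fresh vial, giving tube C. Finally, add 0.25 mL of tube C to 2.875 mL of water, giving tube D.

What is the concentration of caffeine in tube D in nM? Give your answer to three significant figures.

Step 1: 25 μL + 600 μL = 625 μL total → factor 625/25 = 25
Step 2: 160 μL brought to 640 μL → factor 640/160 = 4
Step 3: 400 μL + 7.6 mL = 8000 μL total → factor 8000/400 = 20
Step 4: 0.25 mL + 2.875 mL = 3.125 mL total → factor 3.125/0.25 = 12.5
Dilution factor through tube D = 25 × 4 × 20 × 12.5 = 25000
[tube D] = 4.00 μM / 25000 = 0.0001600 μM = 0.160 nM

0.160 nM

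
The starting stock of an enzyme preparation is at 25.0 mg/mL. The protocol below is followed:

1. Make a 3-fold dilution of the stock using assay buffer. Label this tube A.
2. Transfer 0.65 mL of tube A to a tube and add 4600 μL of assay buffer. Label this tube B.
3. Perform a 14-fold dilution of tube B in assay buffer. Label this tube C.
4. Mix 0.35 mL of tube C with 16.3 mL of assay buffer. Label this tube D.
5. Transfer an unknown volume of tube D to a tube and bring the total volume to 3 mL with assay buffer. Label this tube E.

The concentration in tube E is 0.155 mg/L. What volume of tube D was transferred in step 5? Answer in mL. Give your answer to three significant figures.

Step 1: 3-fold → factor 3
Step 2: 0.65 mL + 4600 μL = 5.25 mL total → factor 5.25/0.65 = 8.0769
Step 3: 14-fold → factor 14
Step 4: 0.35 mL + 16.3 mL = 16.65 mL total → factor 16.65/0.35 = 47.571
Step 5: v brought to 3 mL → factor = 3 mL/v
Product of known-step factors = 16138
Overall factor = 25.0 mg/mL / (0.155 mg/L) = 1.6129 × 10^5
Step-5 factor = 1.6129 × 10^5 / 16138 = 9.9946
v = 3 mL / 9.9946 = 0.300 mL

0.300 mL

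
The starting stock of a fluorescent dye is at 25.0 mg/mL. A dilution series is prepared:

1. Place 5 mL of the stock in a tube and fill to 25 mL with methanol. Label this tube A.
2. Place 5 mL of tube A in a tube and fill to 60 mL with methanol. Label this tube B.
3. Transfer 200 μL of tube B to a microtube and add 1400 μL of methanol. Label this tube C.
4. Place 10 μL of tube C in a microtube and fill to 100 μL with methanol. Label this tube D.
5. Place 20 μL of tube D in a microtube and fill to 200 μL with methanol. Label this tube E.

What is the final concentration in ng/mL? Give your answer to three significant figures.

Step 1: 5 mL brought to 25 mL → factor 25/5 = 5
Step 2: 5 mL brought to 60 mL → factor 60/5 = 12
Step 3: 200 μL + 1400 μL = 1600 μL total → factor 1600/200 = 8
Step 4: 10 μL brought to 100 μL → factor 100/10 = 10
Step 5: 20 μL brought to 200 μL → factor 200/20 = 10
Overall dilution factor = 5 × 12 × 8 × 10 × 10 = 48000
Final = 25.0 mg/mL / 48000 = 0.0005208 mg/mL = 521 ng/mL

521 ng/mL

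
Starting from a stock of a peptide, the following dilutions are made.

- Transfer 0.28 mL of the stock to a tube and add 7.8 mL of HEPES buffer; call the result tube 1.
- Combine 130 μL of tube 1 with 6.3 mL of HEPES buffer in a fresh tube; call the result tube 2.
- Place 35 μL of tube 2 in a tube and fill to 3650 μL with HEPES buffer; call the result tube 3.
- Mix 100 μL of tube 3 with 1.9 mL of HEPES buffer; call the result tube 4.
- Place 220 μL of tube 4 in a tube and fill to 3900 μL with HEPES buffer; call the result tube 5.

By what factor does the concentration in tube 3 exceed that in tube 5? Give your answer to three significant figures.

Step 1: 0.28 mL + 7.8 mL = 8.08 mL total → factor 8.08/0.28 = 28.857
Step 2: 130 μL + 6.3 mL = 6430 μL total → factor 6430/130 = 49.462
Step 3: 35 μL brought to 3650 μL → factor 3650/35 = 104.29
Step 4: 100 μL + 1.9 mL = 2000 μL total → factor 2000/100 = 20
Step 5: 220 μL brought to 3900 μL → factor 3900/220 = 17.727
Dilution factor to tube 3 = 1.4885 × 10^5; to tube 5 = 5.2774 × 10^7
[tube 3]/[tube 5] = (factor to tube 5)/(factor to tube 3) = 5.2774 × 10^7/1.4885 × 10^5 = 355

355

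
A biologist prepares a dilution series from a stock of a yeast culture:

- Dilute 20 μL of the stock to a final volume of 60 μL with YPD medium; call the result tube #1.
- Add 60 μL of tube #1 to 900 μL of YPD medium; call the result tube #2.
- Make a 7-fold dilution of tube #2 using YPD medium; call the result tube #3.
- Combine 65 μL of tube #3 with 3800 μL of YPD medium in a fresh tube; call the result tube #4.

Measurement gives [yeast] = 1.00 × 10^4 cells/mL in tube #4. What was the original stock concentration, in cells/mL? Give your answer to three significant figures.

2.00 × 10^8 cells/mL

Step 1: 20 μL brought to 60 μL → factor 60/20 = 3
Step 2: 60 μL + 900 μL = 960 μL total → factor 960/60 = 16
Step 3: 7-fold → factor 7
Step 4: 65 μL + 3800 μL = 3865 μL total → factor 3865/65 = 59.462
Overall dilution factor = 3 × 16 × 7 × 59.462 = 19979
Stock = 1.00 × 10^4 cells/mL × 19979 = 2.00 × 10^8 cells/mL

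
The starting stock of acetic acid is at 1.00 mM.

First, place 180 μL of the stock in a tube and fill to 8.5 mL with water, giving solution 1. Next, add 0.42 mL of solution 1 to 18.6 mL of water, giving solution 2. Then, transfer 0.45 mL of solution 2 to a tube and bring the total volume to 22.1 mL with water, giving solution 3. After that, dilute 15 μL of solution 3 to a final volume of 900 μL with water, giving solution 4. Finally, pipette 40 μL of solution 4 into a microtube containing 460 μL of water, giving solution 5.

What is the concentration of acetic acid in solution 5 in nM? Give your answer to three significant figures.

Step 1: 180 μL brought to 8.5 mL → factor 8500/180 = 47.222
Step 2: 0.42 mL + 18.6 mL = 19.02 mL total → factor 19.02/0.42 = 45.286
Step 3: 0.45 mL brought to 22.1 mL → factor 22.1/0.45 = 49.111
Step 4: 15 μL brought to 900 μL → factor 900/15 = 60
Step 5: 40 μL + 460 μL = 500 μL total → factor 500/40 = 12.5
Overall dilution factor = 47.222 × 45.286 × 49.111 × 60 × 12.5 = 7.8768 × 10^7
Final = 1.00 mM / 7.8768 × 10^7 = 1.270 × 10^-8 mM = 0.0127 nM

0.0127 nM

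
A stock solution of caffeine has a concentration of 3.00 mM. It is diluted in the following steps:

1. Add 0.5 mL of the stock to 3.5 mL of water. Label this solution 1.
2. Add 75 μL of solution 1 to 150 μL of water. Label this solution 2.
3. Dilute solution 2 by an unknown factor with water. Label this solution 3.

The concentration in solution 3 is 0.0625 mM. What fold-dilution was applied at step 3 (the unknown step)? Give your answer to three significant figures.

2.00-fold

Step 1: 0.5 mL + 3.5 mL = 4 mL total → factor 4/0.5 = 8
Step 2: 75 μL + 150 μL = 225 μL total → factor 225/75 = 3
Step 3: unknown factor x
Product of known-step factors = 24
Overall factor = 3.00 mM / (0.0625 mM) = 48
x = 48 / 24 = 2.00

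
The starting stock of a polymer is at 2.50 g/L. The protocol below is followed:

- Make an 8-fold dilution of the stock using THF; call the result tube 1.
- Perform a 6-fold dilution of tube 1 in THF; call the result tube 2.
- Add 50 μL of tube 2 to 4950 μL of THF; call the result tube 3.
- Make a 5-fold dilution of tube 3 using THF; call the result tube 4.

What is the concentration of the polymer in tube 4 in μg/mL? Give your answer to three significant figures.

0.104 μg/mL

Step 1: 8-fold → factor 8
Step 2: 6-fold → factor 6
Step 3: 50 μL + 4950 μL = 5000 μL total → factor 5000/50 = 100
Step 4: 5-fold → factor 5
Overall dilution factor = 8 × 6 × 100 × 5 = 24000
Final = 2.50 g/L / 24000 = 0.0001042 g/L = 0.104 μg/mL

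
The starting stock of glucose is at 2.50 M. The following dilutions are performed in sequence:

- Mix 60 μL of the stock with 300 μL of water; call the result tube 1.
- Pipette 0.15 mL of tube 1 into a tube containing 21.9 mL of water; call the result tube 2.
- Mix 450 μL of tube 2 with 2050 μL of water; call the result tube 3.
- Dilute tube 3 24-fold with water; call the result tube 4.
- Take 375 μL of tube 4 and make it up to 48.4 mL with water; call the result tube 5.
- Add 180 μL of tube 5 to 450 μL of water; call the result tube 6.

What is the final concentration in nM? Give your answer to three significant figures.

47.1 nM

Step 1: 60 μL + 300 μL = 360 μL total → factor 360/60 = 6
Step 2: 0.15 mL + 21.9 mL = 22.05 mL total → factor 22.05/0.15 = 147
Step 3: 450 μL + 2050 μL = 2500 μL total → factor 2500/450 = 5.5556
Step 4: 24-fold → factor 24
Step 5: 375 μL brought to 48.4 mL → factor 48400/375 = 129.07
Step 6: 180 μL + 450 μL = 630 μL total → factor 630/180 = 3.5
Overall dilution factor = 6 × 147 × 5.5556 × 24 × 129.07 × 3.5 = 5.3124 × 10^7
Final = 2.50 M / 5.3124 × 10^7 = 4.706 × 10^-8 M = 47.1 nM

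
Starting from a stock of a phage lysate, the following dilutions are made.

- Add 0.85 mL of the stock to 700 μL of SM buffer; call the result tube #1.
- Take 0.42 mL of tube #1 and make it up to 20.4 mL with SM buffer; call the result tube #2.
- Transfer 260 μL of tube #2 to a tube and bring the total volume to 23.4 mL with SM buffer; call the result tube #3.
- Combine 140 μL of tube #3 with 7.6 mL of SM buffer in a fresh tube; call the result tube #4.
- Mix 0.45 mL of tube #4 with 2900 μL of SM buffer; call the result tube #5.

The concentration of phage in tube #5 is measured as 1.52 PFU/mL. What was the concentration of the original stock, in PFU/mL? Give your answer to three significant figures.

Step 1: 0.85 mL + 700 μL = 1.55 mL total → factor 1.55/0.85 = 1.8235
Step 2: 0.42 mL brought to 20.4 mL → factor 20.4/0.42 = 48.571
Step 3: 260 μL brought to 23.4 mL → factor 23400/260 = 90
Step 4: 140 μL + 7.6 mL = 7740 μL total → factor 7740/140 = 55.286
Step 5: 0.45 mL + 2900 μL = 3.35 mL total → factor 3.35/0.45 = 7.4444
Overall dilution factor = 1.8235 × 48.571 × 90 × 55.286 × 7.4444 = 3.2808 × 10^6
Stock = 1.52 PFU/mL × 3.2808 × 10^6 = 4.99 × 10^6 PFU/mL

4.99 × 10^6 PFU/mL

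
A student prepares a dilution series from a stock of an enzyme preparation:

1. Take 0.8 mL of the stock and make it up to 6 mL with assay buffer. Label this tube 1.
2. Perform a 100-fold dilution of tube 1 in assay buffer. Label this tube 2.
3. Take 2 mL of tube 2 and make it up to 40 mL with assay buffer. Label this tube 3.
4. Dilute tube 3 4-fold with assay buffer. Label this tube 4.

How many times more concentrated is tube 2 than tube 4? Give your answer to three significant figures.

Step 1: 0.8 mL brought to 6 mL → factor 6/0.8 = 7.5
Step 2: 100-fold → factor 100
Step 3: 2 mL brought to 40 mL → factor 40/2 = 20
Step 4: 4-fold → factor 4
Dilution factor to tube 2 = 750; to tube 4 = 60000
[tube 2]/[tube 4] = (factor to tube 4)/(factor to tube 2) = 60000/750 = 80.0

80.0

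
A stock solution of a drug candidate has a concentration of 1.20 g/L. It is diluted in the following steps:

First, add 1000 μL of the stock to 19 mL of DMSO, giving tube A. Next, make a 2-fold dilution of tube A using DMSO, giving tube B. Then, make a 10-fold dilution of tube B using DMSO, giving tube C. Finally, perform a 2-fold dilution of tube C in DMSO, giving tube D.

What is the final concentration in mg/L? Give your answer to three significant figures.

1.50 mg/L

Step 1: 1000 μL + 19 mL = 20000 μL total → factor 20000/1000 = 20
Step 2: 2-fold → factor 2
Step 3: 10-fold → factor 10
Step 4: 2-fold → factor 2
Overall dilution factor = 20 × 2 × 10 × 2 = 800
Final = 1.20 g/L / 800 = 0.001500 g/L = 1.50 mg/L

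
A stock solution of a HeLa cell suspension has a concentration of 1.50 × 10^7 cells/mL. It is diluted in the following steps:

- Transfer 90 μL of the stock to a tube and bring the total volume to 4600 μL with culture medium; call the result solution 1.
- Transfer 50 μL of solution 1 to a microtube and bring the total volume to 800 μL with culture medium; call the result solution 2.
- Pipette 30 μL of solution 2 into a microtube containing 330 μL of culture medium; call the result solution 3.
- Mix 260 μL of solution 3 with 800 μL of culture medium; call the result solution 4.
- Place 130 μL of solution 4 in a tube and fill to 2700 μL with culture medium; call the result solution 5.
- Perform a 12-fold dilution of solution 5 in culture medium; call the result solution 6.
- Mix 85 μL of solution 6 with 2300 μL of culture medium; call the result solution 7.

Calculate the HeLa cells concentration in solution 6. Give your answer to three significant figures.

1.50 cells/mL

Step 1: 90 μL brought to 4600 μL → factor 4600/90 = 51.111
Step 2: 50 μL brought to 800 μL → factor 800/50 = 16
Step 3: 30 μL + 330 μL = 360 μL total → factor 360/30 = 12
Step 4: 260 μL + 800 μL = 1060 μL total → factor 1060/260 = 4.0769
Step 5: 130 μL brought to 2700 μL → factor 2700/130 = 20.769
Step 6: 12-fold → factor 12
Dilution factor through solution 6 = 51.111 × 16 × 12 × 4.0769 × 20.769 × 12 = 9.9713 × 10^6
[solution 6] = 1.50 × 10^7 cells/mL / 9.9713 × 10^6 = 1.50 cells/mL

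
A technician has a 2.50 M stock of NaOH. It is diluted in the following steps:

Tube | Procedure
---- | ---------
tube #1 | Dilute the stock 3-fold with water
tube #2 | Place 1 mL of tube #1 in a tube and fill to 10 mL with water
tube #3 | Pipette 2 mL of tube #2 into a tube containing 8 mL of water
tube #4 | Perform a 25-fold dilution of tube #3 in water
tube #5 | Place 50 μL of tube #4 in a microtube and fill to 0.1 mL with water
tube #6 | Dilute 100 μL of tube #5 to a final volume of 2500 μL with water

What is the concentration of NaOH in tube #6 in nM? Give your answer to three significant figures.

Step 1: 3-fold → factor 3
Step 2: 1 mL brought to 10 mL → factor 10/1 = 10
Step 3: 2 mL + 8 mL = 10 mL total → factor 10/2 = 5
Step 4: 25-fold → factor 25
Step 5: 50 μL brought to 0.1 mL → factor 100/50 = 2
Step 6: 100 μL brought to 2500 μL → factor 2500/100 = 25
Overall dilution factor = 3 × 10 × 5 × 25 × 2 × 25 = 1.875 × 10^5
Final = 2.50 M / 1.875 × 10^5 = 1.333 × 10^-5 M = 1.33 × 10^4 nM

1.33 × 10^4 nM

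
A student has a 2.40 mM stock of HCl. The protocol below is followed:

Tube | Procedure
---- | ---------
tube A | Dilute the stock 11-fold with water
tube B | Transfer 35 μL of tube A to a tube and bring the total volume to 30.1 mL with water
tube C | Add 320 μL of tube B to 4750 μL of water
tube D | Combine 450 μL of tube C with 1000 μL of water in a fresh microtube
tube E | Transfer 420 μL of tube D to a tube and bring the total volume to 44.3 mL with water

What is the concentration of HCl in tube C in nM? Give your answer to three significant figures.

16.0 nM

Step 1: 11-fold → factor 11
Step 2: 35 μL brought to 30.1 mL → factor 30100/35 = 860
Step 3: 320 μL + 4750 μL = 5070 μL total → factor 5070/320 = 15.844
Dilution factor through tube C = 11 × 860 × 15.844 = 1.4988 × 10^5
[tube C] = 2.40 mM / 1.4988 × 10^5 = 1.601 × 10^-5 mM = 16.0 nM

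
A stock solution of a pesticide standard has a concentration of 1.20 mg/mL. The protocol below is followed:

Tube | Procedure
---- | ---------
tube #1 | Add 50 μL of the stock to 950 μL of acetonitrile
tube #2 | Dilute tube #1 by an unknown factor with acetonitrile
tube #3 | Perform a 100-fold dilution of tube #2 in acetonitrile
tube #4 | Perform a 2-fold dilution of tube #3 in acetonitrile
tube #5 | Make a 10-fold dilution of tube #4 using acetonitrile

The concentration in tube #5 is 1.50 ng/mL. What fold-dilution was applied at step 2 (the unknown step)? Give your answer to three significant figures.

20.0-fold

Step 1: 50 μL + 950 μL = 1000 μL total → factor 1000/50 = 20
Step 2: unknown factor x
Step 3: 100-fold → factor 100
Step 4: 2-fold → factor 2
Step 5: 10-fold → factor 10
Product of known-step factors = 40000
Overall factor = 1.20 mg/mL / (1.50 ng/mL) = 8 × 10^5
x = 8 × 10^5 / 40000 = 20.0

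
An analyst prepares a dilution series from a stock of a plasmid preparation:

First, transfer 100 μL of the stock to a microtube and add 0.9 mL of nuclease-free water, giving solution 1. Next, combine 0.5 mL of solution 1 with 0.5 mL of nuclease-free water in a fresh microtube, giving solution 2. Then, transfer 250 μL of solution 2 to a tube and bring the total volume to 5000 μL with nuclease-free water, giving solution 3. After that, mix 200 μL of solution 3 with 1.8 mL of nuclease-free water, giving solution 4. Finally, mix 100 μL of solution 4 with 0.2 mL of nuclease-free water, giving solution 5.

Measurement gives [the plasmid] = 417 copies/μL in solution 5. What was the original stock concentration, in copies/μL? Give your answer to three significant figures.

5.00 × 10^6 copies/μL

Step 1: 100 μL + 0.9 mL = 1000 μL total → factor 1000/100 = 10
Step 2: 0.5 mL + 0.5 mL = 1 mL total → factor 1/0.5 = 2
Step 3: 250 μL brought to 5000 μL → factor 5000/250 = 20
Step 4: 200 μL + 1.8 mL = 2000 μL total → factor 2000/200 = 10
Step 5: 100 μL + 0.2 mL = 300 μL total → factor 300/100 = 3
Overall dilution factor = 10 × 2 × 20 × 10 × 3 = 12000
Stock = 417 copies/μL × 12000 = 5.00 × 10^6 copies/μL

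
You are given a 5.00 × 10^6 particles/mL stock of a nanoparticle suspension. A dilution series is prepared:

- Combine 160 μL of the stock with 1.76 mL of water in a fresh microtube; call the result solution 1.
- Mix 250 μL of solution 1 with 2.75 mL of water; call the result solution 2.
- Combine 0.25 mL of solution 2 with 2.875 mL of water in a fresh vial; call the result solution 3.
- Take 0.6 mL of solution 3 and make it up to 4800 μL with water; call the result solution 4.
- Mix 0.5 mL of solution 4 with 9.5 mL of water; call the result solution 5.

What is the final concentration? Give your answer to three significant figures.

Step 1: 160 μL + 1.76 mL = 1920 μL total → factor 1920/160 = 12
Step 2: 250 μL + 2.75 mL = 3000 μL total → factor 3000/250 = 12
Step 3: 0.25 mL + 2.875 mL = 3.125 mL total → factor 3.125/0.25 = 12.5
Step 4: 0.6 mL brought to 4800 μL → factor 4.8/0.6 = 8
Step 5: 0.5 mL + 9.5 mL = 10 mL total → factor 10/0.5 = 20
Overall dilution factor = 12 × 12 × 12.5 × 8 × 20 = 2.88 × 10^5
Final = 5.00 × 10^6 particles/mL / 2.88 × 10^5 = 17.4 particles/mL

17.4 particles/mL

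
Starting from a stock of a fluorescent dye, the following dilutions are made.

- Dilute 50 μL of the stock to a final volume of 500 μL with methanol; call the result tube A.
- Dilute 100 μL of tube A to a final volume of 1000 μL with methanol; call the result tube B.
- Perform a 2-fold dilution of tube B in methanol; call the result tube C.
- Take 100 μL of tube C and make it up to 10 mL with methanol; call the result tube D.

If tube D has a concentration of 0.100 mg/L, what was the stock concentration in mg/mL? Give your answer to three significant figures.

2.00 mg/mL

Step 1: 50 μL brought to 500 μL → factor 500/50 = 10
Step 2: 100 μL brought to 1000 μL → factor 1000/100 = 10
Step 3: 2-fold → factor 2
Step 4: 100 μL brought to 10 mL → factor 10000/100 = 100
Overall dilution factor = 10 × 10 × 2 × 100 = 20000
Stock = 0.100 mg/L × 20000 = 2000 mg/L = 2.00 mg/mL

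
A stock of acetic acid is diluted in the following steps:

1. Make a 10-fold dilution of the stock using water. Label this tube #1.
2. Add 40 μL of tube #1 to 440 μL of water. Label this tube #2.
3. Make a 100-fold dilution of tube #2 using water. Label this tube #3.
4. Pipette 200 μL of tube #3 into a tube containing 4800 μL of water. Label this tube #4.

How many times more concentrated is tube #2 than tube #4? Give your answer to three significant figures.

Step 1: 10-fold → factor 10
Step 2: 40 μL + 440 μL = 480 μL total → factor 480/40 = 12
Step 3: 100-fold → factor 100
Step 4: 200 μL + 4800 μL = 5000 μL total → factor 5000/200 = 25
Dilution factor to tube #2 = 120; to tube #4 = 3 × 10^5
[tube #2]/[tube #4] = (factor to tube #4)/(factor to tube #2) = 3 × 10^5/120 = 2.50 × 10^3

2.50 × 10^3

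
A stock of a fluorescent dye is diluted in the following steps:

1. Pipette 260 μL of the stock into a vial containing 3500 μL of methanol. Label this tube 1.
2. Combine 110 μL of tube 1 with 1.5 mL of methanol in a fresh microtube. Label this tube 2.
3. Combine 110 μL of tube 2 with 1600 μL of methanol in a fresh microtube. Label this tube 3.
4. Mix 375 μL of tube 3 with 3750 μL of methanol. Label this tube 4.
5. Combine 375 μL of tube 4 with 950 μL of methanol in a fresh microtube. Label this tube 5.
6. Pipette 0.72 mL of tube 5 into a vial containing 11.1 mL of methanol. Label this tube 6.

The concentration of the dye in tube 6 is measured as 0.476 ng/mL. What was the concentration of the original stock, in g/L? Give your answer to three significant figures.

Step 1: 260 μL + 3500 μL = 3760 μL total → factor 3760/260 = 14.462
Step 2: 110 μL + 1.5 mL = 1610 μL total → factor 1610/110 = 14.636
Step 3: 110 μL + 1600 μL = 1710 μL total → factor 1710/110 = 15.545
Step 4: 375 μL + 3750 μL = 4125 μL total → factor 4125/375 = 11
Step 5: 375 μL + 950 μL = 1325 μL total → factor 1325/375 = 3.5333
Step 6: 0.72 mL + 11.1 mL = 11.82 mL total → factor 11.82/0.72 = 16.417
Overall dilution factor = 14.462 × 14.636 × 15.545 × 11 × 3.5333 × 16.417 = 2.0995 × 10^6
Stock = 0.476 ng/mL × 2.0995 × 10^6 = 9.994 × 10^5 ng/mL = 0.999 g/L

0.999 g/L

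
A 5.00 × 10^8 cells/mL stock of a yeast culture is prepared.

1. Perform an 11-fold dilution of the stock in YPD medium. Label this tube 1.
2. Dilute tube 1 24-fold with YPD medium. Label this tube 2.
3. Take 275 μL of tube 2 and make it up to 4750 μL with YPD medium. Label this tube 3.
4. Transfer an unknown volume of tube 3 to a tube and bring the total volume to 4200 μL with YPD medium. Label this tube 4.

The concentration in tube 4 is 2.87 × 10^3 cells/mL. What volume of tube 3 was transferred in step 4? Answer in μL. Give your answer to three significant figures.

110 μL

Step 1: 11-fold → factor 11
Step 2: 24-fold → factor 24
Step 3: 275 μL brought to 4750 μL → factor 4750/275 = 17.273
Step 4: v brought to 4200 μL → factor = 4200 μL/v
Product of known-step factors = 4560
Overall factor = 5.00 × 10^8 cells/mL / (2.87 × 10^3 cells/mL) = 1.7422 × 10^5
Step-4 factor = 1.7422 × 10^5 / 4560 = 38.205
v = 4200 μL / 38.205 = 110 μL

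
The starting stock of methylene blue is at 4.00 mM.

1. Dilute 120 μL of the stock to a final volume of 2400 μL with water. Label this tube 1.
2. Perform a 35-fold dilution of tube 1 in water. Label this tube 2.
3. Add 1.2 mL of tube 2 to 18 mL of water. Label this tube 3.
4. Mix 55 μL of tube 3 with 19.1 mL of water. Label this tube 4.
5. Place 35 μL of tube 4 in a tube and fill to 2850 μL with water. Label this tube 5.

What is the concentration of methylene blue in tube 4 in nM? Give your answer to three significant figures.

Step 1: 120 μL brought to 2400 μL → factor 2400/120 = 20
Step 2: 35-fold → factor 35
Step 3: 1.2 mL + 18 mL = 19.2 mL total → factor 19.2/1.2 = 16
Step 4: 55 μL + 19.1 mL = 19155 μL total → factor 19155/55 = 348.27
Dilution factor through tube 4 = 20 × 35 × 16 × 348.27 = 3.9007 × 10^6
[tube 4] = 4.00 mM / 3.9007 × 10^6 = 1.025 × 10^-6 mM = 1.03 nM

1.03 nM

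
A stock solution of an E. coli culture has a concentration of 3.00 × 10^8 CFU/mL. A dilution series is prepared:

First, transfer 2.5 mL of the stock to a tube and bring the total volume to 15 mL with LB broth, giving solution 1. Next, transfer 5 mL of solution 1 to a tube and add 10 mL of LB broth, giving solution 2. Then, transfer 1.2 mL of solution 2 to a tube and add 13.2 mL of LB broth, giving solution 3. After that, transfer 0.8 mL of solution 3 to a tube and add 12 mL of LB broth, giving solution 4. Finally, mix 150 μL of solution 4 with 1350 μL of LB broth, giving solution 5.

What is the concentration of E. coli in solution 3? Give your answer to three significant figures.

1.39 × 10^6 CFU/mL

Step 1: 2.5 mL brought to 15 mL → factor 15/2.5 = 6
Step 2: 5 mL + 10 mL = 15 mL total → factor 15/5 = 3
Step 3: 1.2 mL + 13.2 mL = 14.4 mL total → factor 14.4/1.2 = 12
Dilution factor through solution 3 = 6 × 3 × 12 = 216
[solution 3] = 3.00 × 10^8 CFU/mL / 216 = 1.39 × 10^6 CFU/mL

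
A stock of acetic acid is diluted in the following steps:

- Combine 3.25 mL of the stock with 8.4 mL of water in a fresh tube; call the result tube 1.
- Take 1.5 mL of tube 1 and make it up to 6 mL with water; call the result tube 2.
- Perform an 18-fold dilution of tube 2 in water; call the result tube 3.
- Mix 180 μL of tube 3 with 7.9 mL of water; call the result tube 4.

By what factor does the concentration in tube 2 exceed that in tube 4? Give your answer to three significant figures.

Step 1: 3.25 mL + 8.4 mL = 11.65 mL total → factor 11.65/3.25 = 3.5846
Step 2: 1.5 mL brought to 6 mL → factor 6/1.5 = 4
Step 3: 18-fold → factor 18
Step 4: 180 μL + 7.9 mL = 8080 μL total → factor 8080/180 = 44.889
Dilution factor to tube 2 = 14.338; to tube 4 = 11585
[tube 2]/[tube 4] = (factor to tube 4)/(factor to tube 2) = 11585/14.338 = 808

808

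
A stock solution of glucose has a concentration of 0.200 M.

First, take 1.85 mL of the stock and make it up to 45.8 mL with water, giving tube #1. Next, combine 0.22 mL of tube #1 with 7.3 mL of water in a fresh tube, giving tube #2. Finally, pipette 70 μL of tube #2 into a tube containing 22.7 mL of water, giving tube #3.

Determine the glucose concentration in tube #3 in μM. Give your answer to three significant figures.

Step 1: 1.85 mL brought to 45.8 mL → factor 45.8/1.85 = 24.757
Step 2: 0.22 mL + 7.3 mL = 7.52 mL total → factor 7.52/0.22 = 34.182
Step 3: 70 μL + 22.7 mL = 22770 μL total → factor 22770/70 = 325.29
Overall dilution factor = 24.757 × 34.182 × 325.29 = 2.7527 × 10^5
Final = 0.200 M / 2.7527 × 10^5 = 7.266 × 10^-7 M = 0.727 μM

0.727 μM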